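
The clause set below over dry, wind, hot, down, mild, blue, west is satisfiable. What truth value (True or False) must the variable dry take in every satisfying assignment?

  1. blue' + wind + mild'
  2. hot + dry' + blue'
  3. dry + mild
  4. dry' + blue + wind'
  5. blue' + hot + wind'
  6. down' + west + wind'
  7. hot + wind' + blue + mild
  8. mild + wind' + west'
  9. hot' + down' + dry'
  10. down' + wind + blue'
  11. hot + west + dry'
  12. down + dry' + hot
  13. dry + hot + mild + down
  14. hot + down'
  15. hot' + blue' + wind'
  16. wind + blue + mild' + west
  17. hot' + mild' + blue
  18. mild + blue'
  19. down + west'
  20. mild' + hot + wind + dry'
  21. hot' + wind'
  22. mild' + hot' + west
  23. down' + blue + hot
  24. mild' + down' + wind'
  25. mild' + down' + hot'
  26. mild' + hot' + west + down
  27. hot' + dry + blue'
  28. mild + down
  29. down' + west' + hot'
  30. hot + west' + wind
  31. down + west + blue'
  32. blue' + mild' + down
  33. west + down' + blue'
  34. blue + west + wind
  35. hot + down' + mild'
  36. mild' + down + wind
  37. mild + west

False

Suppose dry = 1.
Try hot = 1.
From the singleton clause (down'), down = 0.
From the singleton clause (west'), west = 0.
From the singleton clause (wind'), wind = 0.
From the singleton clause (mild'), mild = 0.
That conflicts with the unit clause (mild).
So hot must be the other value — set hot = 0.
From the singleton clause (blue'), blue = 0.
From the singleton clause (wind'), wind = 0.
From the singleton clause (west), west = 1.
That conflicts with the unit clause (west').
Either choice for hot ends in contradiction.
So every satisfying assignment has dry = False.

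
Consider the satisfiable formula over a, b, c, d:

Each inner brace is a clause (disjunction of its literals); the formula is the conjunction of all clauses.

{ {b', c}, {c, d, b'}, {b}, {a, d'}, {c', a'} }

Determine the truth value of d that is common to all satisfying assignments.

False

Suppose d = 1.
Unit clause (b) forces b = 1.
Unit clause (c) forces c = 1.
Unit clause (a) forces a = 1.
But (a') is also a unit clause — contradiction.
So every satisfying assignment has d = False.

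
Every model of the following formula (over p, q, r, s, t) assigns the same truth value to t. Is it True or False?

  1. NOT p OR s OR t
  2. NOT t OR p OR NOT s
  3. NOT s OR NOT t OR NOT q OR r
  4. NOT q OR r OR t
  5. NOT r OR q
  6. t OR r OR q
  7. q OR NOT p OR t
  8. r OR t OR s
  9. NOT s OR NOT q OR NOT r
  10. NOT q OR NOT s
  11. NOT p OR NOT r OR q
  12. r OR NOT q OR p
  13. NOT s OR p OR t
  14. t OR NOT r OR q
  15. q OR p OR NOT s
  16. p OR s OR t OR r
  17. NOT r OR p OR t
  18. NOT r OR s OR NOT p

True

Suppose t = false.
Case p = false:
(NOT s) alone gives s = false.
(r) alone gives r = true.
But (NOT r) is also a unit clause — contradiction.
Backtrack on p: now try p = true.
(s) alone gives s = true.
(q) alone gives q = true.
But (NOT q) is also a unit clause — contradiction.
Both values of p lead to a conflict.
So every satisfying assignment has t = True.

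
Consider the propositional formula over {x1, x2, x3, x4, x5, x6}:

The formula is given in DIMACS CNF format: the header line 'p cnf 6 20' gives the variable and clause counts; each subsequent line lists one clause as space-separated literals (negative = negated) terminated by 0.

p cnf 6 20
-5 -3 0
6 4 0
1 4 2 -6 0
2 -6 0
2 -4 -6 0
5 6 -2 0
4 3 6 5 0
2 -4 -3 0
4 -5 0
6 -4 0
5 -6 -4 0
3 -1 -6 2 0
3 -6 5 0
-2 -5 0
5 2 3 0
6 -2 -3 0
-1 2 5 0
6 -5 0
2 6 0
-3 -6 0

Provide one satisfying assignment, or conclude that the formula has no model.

UNSATISFIABLE

Suppose x5 = False.
Suppose x6 = True.
From the singleton clause (x2), x2 = True.
From the singleton clause (¬x4), x4 = False.
From the singleton clause (x3), x3 = True.
Now (¬x3) is unsatisfied and unit — conflict.
Backtrack on x6: now try x6 = False.
From the singleton clause (x4), x4 = True.
Now (¬x4) is unsatisfied and unit — conflict.
Both values of x6 lead to a conflict.
Backtrack on x5: now try x5 = True.
From the singleton clause (¬x3), x3 = False.
From the singleton clause (x4), x4 = True.
From the singleton clause (x6), x6 = True.
From the singleton clause (x2), x2 = True.
Now (¬x2) is unsatisfied and unit — conflict.
Both values of x5 lead to a conflict.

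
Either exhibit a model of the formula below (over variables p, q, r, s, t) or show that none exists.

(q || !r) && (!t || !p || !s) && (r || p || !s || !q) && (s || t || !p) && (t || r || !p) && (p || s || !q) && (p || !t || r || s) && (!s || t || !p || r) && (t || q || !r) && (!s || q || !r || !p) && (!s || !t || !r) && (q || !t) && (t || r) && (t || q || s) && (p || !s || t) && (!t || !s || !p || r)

p ↦ true, q ↦ true, r ↦ false, s ↦ false, t ↦ true

Case q = true:
Case p = true:
Case t = true:
The clause (!s) is unit, so s = false.
Every clause is now satisfied; r is unconstrained.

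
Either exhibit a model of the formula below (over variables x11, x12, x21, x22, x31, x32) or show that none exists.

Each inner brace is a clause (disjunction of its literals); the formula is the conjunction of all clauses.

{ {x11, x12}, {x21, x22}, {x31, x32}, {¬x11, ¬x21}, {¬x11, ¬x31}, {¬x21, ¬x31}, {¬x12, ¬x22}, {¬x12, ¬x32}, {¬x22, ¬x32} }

UNSATISFIABLE

Suppose x11 = True.
(¬x21) alone gives x21 = False.
(x22) alone gives x22 = True.
(¬x31) alone gives x31 = False.
(x32) alone gives x32 = True.
Now (¬x32) is unsatisfied and unit — conflict.
So x11 must be the other value — set x11 = False.
(x12) alone gives x12 = True.
(¬x22) alone gives x22 = False.
(x21) alone gives x21 = True.
(¬x31) alone gives x31 = False.
(x32) alone gives x32 = True.
Now (¬x32) is unsatisfied and unit — conflict.
Either choice for x11 ends in contradiction.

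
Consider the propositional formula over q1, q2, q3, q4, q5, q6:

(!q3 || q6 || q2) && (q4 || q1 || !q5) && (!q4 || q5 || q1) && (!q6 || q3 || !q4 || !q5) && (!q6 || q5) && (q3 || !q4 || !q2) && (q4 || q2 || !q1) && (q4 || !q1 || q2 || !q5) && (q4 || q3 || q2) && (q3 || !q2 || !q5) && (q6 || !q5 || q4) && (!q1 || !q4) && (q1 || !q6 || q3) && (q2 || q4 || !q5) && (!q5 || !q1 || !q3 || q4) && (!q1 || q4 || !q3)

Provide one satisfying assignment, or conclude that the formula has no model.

Branch on q6: set q6 = false.
Branch on q3: set q3 = true.
The clause (q2) is unit, so q2 = true.
Branch on q5: set q5 = false.
Branch on q4: set q4 = false.
The clause (!q1) is unit, so q1 = false.
Every clause now holds.

q1: false, q2: true, q3: true, q4: false, q5: false, q6: false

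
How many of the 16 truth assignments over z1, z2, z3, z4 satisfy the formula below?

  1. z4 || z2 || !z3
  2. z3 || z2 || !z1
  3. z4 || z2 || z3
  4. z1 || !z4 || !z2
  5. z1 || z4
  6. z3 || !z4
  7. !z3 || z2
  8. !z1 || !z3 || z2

There are 2^4 = 16 truth assignments over (z1, z2, z3, z4).
Check each against the 8 clauses (columns in the order z1, z2, z3, z4):
  F F F F  ✗ fails (z4 || z2 || z3)
  F F F T  ✗ fails (z3 || !z4)
  F F T F  ✗ fails (z4 || z2 || !z3)
  F F T T  ✗ fails (!z3 || z2)
  F T F F  ✗ fails (z1 || z4)
  F T F T  ✗ fails (z1 || !z4 || !z2)
  F T T F  ✗ fails (z1 || z4)
  F T T T  ✗ fails (z1 || !z4 || !z2)
  T F F F  ✗ fails (z3 || z2 || !z1)
  T F F T  ✗ fails (z3 || z2 || !z1)
  T F T F  ✗ fails (z4 || z2 || !z3)
  T F T T  ✗ fails (!z3 || z2)
  T T F F  ✓ satisfies all
  T T F T  ✗ fails (z3 || !z4)
  T T T F  ✓ satisfies all
  T T T T  ✓ satisfies all
3 of the 16 rows are models.

3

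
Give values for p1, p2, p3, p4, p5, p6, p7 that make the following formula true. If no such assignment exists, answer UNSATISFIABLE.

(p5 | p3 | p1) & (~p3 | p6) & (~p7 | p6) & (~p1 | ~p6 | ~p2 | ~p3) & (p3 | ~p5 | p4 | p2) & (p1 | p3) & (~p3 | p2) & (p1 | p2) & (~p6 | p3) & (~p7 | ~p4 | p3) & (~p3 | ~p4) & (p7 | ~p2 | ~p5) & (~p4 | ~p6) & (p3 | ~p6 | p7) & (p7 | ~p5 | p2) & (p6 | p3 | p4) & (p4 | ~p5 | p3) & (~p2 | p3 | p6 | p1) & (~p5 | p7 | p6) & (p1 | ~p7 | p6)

p1=1,  p2=0,  p3=0,  p4=1,  p5=0,  p6=0,  p7=0

Suppose p3 = 0.
From the singleton clause (p1), p1 = 1.
From the singleton clause (~p6), p6 = 0.
From the singleton clause (~p7), p7 = 0.
From the singleton clause (p4), p4 = 1.
From the singleton clause (~p5), p5 = 0.
No clause remains; p2 is free.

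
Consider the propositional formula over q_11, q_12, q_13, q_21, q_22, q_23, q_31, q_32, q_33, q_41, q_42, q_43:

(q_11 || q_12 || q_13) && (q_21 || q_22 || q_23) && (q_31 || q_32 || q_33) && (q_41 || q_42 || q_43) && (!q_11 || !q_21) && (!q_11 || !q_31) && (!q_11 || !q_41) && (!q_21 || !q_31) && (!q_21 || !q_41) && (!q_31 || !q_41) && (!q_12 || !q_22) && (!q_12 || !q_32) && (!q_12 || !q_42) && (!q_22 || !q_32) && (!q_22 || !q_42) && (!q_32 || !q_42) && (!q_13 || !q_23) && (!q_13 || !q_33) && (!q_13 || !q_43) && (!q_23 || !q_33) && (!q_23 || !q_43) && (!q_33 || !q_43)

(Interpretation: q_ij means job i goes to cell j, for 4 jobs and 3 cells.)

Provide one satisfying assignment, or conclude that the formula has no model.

UNSATISFIABLE

Try q_11 = false.
Try q_12 = true.
(!q_22) alone gives q_22 = false.
(!q_32) alone gives q_32 = false.
(!q_42) alone gives q_42 = false.
Try q_21 = true.
(!q_31) alone gives q_31 = false.
(q_33) alone gives q_33 = true.
(!q_41) alone gives q_41 = false.
(q_43) alone gives q_43 = true.
But (!q_43) is also a unit clause — contradiction.
That branch fails; take q_21 = false instead.
(q_23) alone gives q_23 = true.
(!q_13) alone gives q_13 = false.
(!q_33) alone gives q_33 = false.
(q_31) alone gives q_31 = true.
(!q_41) alone gives q_41 = false.
(q_43) alone gives q_43 = true.
But (!q_43) is also a unit clause — contradiction.
Neither q_21 = true nor q_21 = false works.
That branch fails; take q_12 = false instead.
(q_13) alone gives q_13 = true.
(!q_23) alone gives q_23 = false.
(!q_33) alone gives q_33 = false.
(!q_43) alone gives q_43 = false.
Try q_21 = true.
(!q_31) alone gives q_31 = false.
(q_32) alone gives q_32 = true.
(!q_41) alone gives q_41 = false.
(q_42) alone gives q_42 = true.
But (!q_42) is also a unit clause — contradiction.
That branch fails; take q_21 = false instead.
(q_22) alone gives q_22 = true.
(!q_32) alone gives q_32 = false.
(q_31) alone gives q_31 = true.
(!q_41) alone gives q_41 = false.
(q_42) alone gives q_42 = true.
But (!q_42) is also a unit clause — contradiction.
Neither q_21 = true nor q_21 = false works.
Neither q_12 = true nor q_12 = false works.
That branch fails; take q_11 = true instead.
(!q_21) alone gives q_21 = false.
(!q_31) alone gives q_31 = false.
(!q_41) alone gives q_41 = false.
Try q_22 = true.
(!q_12) alone gives q_12 = false.
(!q_32) alone gives q_32 = false.
(q_33) alone gives q_33 = true.
(!q_42) alone gives q_42 = false.
(q_43) alone gives q_43 = true.
But (!q_43) is also a unit clause — contradiction.
That branch fails; take q_22 = false instead.
(q_23) alone gives q_23 = true.
(!q_13) alone gives q_13 = false.
(!q_33) alone gives q_33 = false.
(q_32) alone gives q_32 = true.
(!q_12) alone gives q_12 = false.
(!q_42) alone gives q_42 = false.
(q_43) alone gives q_43 = true.
But (!q_43) is also a unit clause — contradiction.
Neither q_22 = true nor q_22 = false works.
Neither q_11 = true nor q_11 = false works.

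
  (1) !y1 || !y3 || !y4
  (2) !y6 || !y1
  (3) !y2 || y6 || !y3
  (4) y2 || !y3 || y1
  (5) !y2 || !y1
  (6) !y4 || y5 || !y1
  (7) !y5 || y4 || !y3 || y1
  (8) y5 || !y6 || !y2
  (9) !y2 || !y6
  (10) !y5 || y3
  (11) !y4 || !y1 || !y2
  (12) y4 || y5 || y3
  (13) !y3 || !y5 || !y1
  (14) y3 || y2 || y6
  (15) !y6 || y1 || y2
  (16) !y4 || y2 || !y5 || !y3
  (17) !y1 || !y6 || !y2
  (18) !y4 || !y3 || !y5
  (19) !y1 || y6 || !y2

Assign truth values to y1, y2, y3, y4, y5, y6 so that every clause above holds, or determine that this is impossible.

y1 ↦ false,  y2 ↦ true,  y3 ↦ false,  y4 ↦ true,  y5 ↦ false,  y6 ↦ false

Branch on y6: set y6 = false.
Branch on y2: set y2 = true.
(!y3) alone gives y3 = false.
(!y1) alone gives y1 = false.
(!y5) alone gives y5 = false.
(y4) alone gives y4 = true.
Every clause now holds.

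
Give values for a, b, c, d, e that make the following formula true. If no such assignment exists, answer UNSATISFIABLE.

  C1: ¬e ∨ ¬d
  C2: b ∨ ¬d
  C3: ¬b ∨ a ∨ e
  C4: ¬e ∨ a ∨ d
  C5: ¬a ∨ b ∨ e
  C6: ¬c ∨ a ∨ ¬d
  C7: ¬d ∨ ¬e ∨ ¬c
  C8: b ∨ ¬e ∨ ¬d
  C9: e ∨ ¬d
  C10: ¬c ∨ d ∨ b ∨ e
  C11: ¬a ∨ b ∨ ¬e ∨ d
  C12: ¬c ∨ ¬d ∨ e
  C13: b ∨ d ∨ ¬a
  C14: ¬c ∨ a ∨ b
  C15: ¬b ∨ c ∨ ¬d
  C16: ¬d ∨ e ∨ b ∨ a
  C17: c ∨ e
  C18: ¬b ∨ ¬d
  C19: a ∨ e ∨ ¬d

a: True, b: True, c: True, d: False, e: False

Branch on e: set e = False.
The clause (¬d) is unit, so d = False.
The clause (c) is unit, so c = True.
The clause (b) is unit, so b = True.
The clause (a) is unit, so a = True.
All clauses are satisfied.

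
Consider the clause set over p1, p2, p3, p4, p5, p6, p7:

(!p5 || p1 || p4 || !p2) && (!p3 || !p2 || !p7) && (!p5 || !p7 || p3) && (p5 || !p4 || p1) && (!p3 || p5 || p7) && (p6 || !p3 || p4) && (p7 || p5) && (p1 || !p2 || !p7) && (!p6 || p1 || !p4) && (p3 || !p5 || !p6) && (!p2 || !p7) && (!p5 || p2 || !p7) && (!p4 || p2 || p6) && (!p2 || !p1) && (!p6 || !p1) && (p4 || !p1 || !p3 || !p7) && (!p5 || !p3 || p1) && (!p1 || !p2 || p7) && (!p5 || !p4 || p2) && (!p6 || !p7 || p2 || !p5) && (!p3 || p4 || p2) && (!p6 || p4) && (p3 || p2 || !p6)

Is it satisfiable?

Yes, satisfiable

Suppose p7 = true.
Unit clause (!p2) forces p2 = false.
Unit clause (!p5) forces p5 = false.
Suppose p4 = false.
Unit clause (!p3) forces p3 = false.
Unit clause (!p6) forces p6 = false.
Every clause is now satisfied; p1 is unconstrained.
A satisfying assignment: p1: true; p2: false; p3: false; p4: false; p5: false; p6: false; p7: true.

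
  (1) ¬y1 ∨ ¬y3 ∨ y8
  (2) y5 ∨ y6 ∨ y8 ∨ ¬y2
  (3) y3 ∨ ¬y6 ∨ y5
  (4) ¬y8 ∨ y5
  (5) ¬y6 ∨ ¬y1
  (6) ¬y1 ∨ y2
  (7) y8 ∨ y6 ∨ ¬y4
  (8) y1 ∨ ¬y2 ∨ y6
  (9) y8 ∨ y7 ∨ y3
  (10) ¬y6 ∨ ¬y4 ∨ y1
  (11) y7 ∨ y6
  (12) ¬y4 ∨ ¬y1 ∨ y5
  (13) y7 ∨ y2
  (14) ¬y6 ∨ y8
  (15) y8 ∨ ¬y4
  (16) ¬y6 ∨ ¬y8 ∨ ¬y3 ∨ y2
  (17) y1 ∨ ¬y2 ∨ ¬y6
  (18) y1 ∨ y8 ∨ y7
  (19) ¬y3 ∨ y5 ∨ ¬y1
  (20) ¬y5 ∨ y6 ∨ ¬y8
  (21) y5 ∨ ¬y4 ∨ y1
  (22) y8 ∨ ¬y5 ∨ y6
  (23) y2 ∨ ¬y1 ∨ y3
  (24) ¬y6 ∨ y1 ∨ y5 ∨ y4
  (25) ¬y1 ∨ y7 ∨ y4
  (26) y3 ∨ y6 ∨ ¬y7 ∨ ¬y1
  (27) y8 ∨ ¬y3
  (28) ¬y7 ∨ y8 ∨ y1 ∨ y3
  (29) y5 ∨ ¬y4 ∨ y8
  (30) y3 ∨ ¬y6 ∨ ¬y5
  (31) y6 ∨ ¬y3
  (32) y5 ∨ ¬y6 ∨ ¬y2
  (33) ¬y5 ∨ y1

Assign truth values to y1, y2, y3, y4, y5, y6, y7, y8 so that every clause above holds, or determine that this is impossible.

UNSATISFIABLE

Case y8 = False:
The clause (¬y6) is unit, so y6 = False.
The clause (¬y4) is unit, so y4 = False.
The clause (y7) is unit, so y7 = True.
The clause (¬y5) is unit, so y5 = False.
The clause (¬y2) is unit, so y2 = False.
The clause (¬y1) is unit, so y1 = False.
The clause (¬y3) is unit, so y3 = False.
Now (y3) is unsatisfied and unit — conflict.
That branch fails; take y8 = True instead.
The clause (y5) is unit, so y5 = True.
The clause (y6) is unit, so y6 = True.
The clause (¬y1) is unit, so y1 = False.
Now (y1) is unsatisfied and unit — conflict.
Both values of y8 lead to a conflict.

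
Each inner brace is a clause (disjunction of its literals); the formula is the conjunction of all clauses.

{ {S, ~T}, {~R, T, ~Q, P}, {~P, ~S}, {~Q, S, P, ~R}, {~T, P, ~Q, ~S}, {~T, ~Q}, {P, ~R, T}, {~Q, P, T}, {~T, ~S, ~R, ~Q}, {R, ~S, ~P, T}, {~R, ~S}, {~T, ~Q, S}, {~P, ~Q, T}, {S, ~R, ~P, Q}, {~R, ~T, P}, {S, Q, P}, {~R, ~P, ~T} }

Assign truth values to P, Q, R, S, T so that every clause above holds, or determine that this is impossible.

P: 0, Q: 0, R: 0, S: 1, T: 1

Branch on S: set S = 1.
The clause (~P) is unit, so P = 0.
The clause (~R) is unit, so R = 0.
Branch on T: set T = 1.
The clause (~Q) is unit, so Q = 0.
This assignment satisfies each clause.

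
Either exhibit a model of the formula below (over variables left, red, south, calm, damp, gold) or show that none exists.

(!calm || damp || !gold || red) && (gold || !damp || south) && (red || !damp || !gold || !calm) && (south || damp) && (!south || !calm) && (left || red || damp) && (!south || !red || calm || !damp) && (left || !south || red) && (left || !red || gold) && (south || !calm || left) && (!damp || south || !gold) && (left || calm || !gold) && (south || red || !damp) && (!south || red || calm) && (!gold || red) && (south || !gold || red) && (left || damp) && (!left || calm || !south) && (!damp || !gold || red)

UNSATISFIABLE

Case south = true:
(!calm) alone gives calm = false.
(red) alone gives red = true.
(!damp) alone gives damp = false.
(left) alone gives left = true.
That conflicts with the unit clause (!left).
So south must be the other value — set south = false.
(damp) alone gives damp = true.
(gold) alone gives gold = true.
That conflicts with the unit clause (!gold).
Neither south = true nor south = false works.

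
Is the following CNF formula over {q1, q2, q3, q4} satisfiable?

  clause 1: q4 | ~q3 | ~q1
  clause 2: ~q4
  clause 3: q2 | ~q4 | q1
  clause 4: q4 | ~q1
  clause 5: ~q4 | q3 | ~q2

The clause (~q4) is unit, so q4 = 0.
The clause (~q1) is unit, so q1 = 0.
All clauses hold; q2, q3 can take either value.
A satisfying assignment: q1: 0; q2: 1; q3: 0; q4: 0.

Yes, satisfiable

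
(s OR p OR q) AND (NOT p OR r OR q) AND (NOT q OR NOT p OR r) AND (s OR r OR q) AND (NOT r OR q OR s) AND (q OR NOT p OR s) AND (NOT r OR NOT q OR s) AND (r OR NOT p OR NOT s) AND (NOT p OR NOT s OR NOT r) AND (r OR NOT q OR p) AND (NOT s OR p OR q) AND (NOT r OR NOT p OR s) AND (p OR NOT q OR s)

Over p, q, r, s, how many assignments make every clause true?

1

There are 2^4 = 16 truth assignments over (p, q, r, s).
Check each against the 13 clauses (columns in the order p, q, r, s):
  F F F F  ✗ fails (s OR p OR q)
  F F F T  ✗ fails (NOT s OR p OR q)
  F F T F  ✗ fails (s OR p OR q)
  F F T T  ✗ fails (NOT s OR p OR q)
  F T F F  ✗ fails (r OR NOT q OR p)
  F T F T  ✗ fails (r OR NOT q OR p)
  F T T F  ✗ fails (NOT r OR NOT q OR s)
  F T T T  ✓ satisfies all
  T F F F  ✗ fails (NOT p OR r OR q)
  T F F T  ✗ fails (NOT p OR r OR q)
  T F T F  ✗ fails (NOT r OR q OR s)
  T F T T  ✗ fails (NOT p OR NOT s OR NOT r)
  T T F F  ✗ fails (NOT q OR NOT p OR r)
  T T F T  ✗ fails (NOT q OR NOT p OR r)
  T T T F  ✗ fails (NOT r OR NOT q OR s)
  T T T T  ✗ fails (NOT p OR NOT s OR NOT r)
1 of the 16 rows is a model.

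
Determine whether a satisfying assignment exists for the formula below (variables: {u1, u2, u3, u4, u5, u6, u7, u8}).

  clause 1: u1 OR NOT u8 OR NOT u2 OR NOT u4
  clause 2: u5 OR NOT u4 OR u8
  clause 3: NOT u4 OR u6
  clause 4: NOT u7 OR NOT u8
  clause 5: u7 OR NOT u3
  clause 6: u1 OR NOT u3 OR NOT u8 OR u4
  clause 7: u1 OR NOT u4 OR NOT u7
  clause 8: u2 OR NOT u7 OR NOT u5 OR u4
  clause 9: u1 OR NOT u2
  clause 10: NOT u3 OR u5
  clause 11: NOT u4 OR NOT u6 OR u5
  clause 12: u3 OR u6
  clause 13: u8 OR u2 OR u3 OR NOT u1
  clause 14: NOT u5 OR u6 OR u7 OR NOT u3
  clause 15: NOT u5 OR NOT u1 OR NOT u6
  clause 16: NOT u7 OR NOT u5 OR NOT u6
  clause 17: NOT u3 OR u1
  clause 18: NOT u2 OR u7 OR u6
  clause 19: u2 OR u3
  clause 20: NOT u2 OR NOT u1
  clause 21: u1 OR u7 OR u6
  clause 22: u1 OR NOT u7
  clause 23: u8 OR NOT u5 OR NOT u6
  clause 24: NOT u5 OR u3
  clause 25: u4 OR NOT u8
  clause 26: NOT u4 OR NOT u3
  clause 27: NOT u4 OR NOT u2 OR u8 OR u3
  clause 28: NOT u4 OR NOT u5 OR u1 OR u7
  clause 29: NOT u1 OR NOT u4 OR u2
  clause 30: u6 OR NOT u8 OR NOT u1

Suppose u4 = false.
The clause (NOT u8) is unit, so u8 = false.
Suppose u7 = true.
The clause (u1) is unit, so u1 = true.
The clause (NOT u2) is unit, so u2 = false.
The clause (NOT u5) is unit, so u5 = false.
The clause (NOT u3) is unit, so u3 = false.
That conflicts with the unit clause (u3).
Undo u7 and try u7 = false.
The clause (NOT u3) is unit, so u3 = false.
The clause (u6) is unit, so u6 = true.
The clause (u2) is unit, so u2 = true.
The clause (u1) is unit, so u1 = true.
That conflicts with the unit clause (NOT u1).
Neither u7 = true nor u7 = false works.
Undo u4 and try u4 = true.
The clause (u6) is unit, so u6 = true.
The clause (u5) is unit, so u5 = true.
The clause (NOT u1) is unit, so u1 = false.
The clause (NOT u7) is unit, so u7 = false.
That conflicts with the unit clause (u7).
Neither u4 = true nor u4 = false works.
No assignment satisfies every clause.

No, unsatisfiable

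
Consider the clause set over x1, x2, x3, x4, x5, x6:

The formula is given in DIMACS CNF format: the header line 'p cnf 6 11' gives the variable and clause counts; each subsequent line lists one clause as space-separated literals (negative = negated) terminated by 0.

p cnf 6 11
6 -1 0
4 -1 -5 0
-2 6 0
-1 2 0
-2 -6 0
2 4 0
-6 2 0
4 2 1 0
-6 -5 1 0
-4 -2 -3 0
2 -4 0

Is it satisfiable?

No

Branch on x6: set x6 = True.
(¬x2) alone gives x2 = False.
But (x2) is also a unit clause — contradiction.
Backtrack on x6: now try x6 = False.
(¬x1) alone gives x1 = False.
(¬x2) alone gives x2 = False.
(x4) alone gives x4 = True.
But (¬x4) is also a unit clause — contradiction.
Either choice for x6 ends in contradiction.
No assignment satisfies every clause.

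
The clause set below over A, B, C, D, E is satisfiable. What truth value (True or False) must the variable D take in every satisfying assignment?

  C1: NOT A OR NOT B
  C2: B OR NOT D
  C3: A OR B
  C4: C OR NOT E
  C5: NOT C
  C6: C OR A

Suppose D = true.
From the singleton clause (B), B = true.
From the singleton clause (NOT A), A = false.
From the singleton clause (NOT C), C = false.
That conflicts with the unit clause (C).
So every satisfying assignment has D = False.

False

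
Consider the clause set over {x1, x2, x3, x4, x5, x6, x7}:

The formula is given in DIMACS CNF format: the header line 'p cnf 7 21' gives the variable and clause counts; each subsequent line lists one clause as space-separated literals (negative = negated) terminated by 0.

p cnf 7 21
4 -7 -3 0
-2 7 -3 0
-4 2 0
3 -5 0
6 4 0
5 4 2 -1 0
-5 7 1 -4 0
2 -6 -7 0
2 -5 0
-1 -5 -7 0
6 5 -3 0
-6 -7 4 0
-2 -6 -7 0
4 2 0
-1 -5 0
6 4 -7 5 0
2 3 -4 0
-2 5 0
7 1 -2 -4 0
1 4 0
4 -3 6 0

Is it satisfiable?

Branch on x4: set x4 = True.
(x2) alone gives x2 = True.
(x5) alone gives x5 = True.
(x3) alone gives x3 = True.
(x7) alone gives x7 = True.
(¬x1) alone gives x1 = False.
(¬x6) alone gives x6 = False.
Every clause now holds.
A satisfying assignment: x1 ↦ False; x2 ↦ True; x3 ↦ True; x4 ↦ True; x5 ↦ True; x6 ↦ False; x7 ↦ True.

Satisfiable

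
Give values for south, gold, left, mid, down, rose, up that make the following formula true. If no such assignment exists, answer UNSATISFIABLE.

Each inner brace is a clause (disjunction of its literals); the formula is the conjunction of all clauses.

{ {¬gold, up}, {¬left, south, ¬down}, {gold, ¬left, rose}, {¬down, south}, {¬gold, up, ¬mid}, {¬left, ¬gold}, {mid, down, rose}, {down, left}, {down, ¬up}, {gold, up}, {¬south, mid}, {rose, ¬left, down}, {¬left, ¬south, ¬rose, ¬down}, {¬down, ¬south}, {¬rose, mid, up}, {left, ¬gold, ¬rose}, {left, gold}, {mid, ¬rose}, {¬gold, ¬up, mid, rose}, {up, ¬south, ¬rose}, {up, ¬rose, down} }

Branch on gold: set gold = False.
The clause (up) is unit, so up = True.
The clause (down) is unit, so down = True.
The clause (south) is unit, so south = True.
But (¬south) is also a unit clause — contradiction.
So gold must be the other value — set gold = True.
The clause (up) is unit, so up = True.
The clause (¬left) is unit, so left = False.
The clause (down) is unit, so down = True.
The clause (south) is unit, so south = True.
But (¬south) is also a unit clause — contradiction.
Both values of gold lead to a conflict.

UNSATISFIABLE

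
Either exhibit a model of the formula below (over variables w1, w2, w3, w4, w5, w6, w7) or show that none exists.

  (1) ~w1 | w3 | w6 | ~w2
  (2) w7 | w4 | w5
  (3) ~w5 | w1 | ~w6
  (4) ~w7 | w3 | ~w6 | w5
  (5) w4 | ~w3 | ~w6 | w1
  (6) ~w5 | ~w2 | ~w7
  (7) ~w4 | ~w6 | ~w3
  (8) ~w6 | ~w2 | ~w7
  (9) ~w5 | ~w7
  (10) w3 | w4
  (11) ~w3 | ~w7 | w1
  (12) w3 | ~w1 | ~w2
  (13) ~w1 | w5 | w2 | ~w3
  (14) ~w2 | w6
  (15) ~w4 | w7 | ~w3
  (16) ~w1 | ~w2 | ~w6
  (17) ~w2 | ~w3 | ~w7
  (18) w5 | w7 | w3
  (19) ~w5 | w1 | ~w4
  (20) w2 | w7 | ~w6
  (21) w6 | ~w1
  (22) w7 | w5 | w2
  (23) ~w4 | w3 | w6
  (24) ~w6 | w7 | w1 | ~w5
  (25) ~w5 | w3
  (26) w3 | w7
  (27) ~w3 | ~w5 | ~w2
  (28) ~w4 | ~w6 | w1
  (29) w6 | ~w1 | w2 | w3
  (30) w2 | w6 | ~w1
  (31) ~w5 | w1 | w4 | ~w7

w1: 0,  w2: 0,  w3: 1,  w4: 0,  w5: 1,  w6: 0,  w7: 0

Try w5 = 1.
Unit clause (~w7) forces w7 = 0.
Unit clause (w3) forces w3 = 1.
Unit clause (~w4) forces w4 = 0.
Unit clause (~w2) forces w2 = 0.
Unit clause (~w6) forces w6 = 0.
Unit clause (~w1) forces w1 = 0.
All clauses are satisfied.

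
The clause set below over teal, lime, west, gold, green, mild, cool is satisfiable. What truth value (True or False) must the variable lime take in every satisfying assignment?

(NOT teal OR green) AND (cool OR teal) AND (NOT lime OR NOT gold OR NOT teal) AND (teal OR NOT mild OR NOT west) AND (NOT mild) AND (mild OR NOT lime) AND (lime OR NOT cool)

Suppose lime = true.
From the singleton clause (NOT mild), mild = false.
Now (mild) is unsatisfied and unit — conflict.
So every satisfying assignment has lime = False.

False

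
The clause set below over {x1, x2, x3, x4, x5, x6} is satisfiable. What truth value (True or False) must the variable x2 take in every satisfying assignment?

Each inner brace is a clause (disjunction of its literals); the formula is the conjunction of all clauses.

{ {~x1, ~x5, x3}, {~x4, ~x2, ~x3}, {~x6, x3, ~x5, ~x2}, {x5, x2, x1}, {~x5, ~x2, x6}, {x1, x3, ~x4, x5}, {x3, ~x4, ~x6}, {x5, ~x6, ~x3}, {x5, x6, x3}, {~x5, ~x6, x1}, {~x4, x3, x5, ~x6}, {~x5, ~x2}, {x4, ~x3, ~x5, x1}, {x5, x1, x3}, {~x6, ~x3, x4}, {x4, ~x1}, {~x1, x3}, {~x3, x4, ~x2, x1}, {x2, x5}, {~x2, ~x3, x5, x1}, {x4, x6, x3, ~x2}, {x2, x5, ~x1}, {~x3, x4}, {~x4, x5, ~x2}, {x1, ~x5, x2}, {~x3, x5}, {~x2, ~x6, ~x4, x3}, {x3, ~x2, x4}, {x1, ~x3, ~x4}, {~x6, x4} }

False

Suppose x2 = 1.
Unit clause (~x5) forces x5 = 0.
Unit clause (~x4) forces x4 = 0.
Unit clause (~x1) forces x1 = 0.
Unit clause (x3) forces x3 = 1.
But (~x3) is also a unit clause — contradiction.
So every satisfying assignment has x2 = False.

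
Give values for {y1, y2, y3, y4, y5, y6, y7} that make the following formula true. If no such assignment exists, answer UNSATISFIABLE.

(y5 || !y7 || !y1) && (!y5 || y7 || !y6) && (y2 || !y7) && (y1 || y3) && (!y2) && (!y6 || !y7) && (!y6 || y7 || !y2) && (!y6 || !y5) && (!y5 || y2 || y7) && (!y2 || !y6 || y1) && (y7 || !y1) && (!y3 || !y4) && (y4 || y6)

From the singleton clause (!y2), y2 = false.
From the singleton clause (!y7), y7 = false.
From the singleton clause (!y5), y5 = false.
From the singleton clause (!y1), y1 = false.
From the singleton clause (y3), y3 = true.
From the singleton clause (!y4), y4 = false.
From the singleton clause (y6), y6 = true.
This assignment satisfies each clause.

y1 ↦ false,  y2 ↦ false,  y3 ↦ true,  y4 ↦ false,  y5 ↦ false,  y6 ↦ true,  y7 ↦ false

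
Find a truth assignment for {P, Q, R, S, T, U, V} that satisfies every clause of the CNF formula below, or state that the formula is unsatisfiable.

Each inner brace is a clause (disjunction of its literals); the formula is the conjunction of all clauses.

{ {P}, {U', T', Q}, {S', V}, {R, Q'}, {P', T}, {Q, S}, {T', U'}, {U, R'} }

P: 1; Q: 0; R: 0; S: 1; T: 1; U: 0; V: 1

(P) alone gives P = 1.
(T) alone gives T = 1.
(U') alone gives U = 0.
(R') alone gives R = 0.
(Q') alone gives Q = 0.
(S) alone gives S = 1.
(V) alone gives V = 1.
Every clause now holds.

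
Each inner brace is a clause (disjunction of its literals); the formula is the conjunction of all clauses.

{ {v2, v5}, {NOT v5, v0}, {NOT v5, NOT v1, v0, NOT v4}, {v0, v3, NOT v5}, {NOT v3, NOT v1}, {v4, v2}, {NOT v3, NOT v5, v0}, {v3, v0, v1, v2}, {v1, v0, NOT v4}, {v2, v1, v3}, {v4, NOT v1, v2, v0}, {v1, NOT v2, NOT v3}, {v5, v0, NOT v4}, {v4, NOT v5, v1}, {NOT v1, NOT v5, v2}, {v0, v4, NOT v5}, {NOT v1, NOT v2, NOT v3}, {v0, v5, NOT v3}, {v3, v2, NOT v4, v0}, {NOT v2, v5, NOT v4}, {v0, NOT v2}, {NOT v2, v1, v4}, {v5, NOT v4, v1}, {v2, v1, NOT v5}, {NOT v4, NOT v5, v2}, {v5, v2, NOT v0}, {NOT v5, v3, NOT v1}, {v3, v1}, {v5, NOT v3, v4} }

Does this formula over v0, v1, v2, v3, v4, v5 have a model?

Yes

Try v2 = true.
Unit clause (v0) forces v0 = true.
Try v3 = false.
Unit clause (v1) forces v1 = true.
Unit clause (NOT v5) forces v5 = false.
Unit clause (NOT v4) forces v4 = false.
All clauses are satisfied.
A satisfying assignment: v0 ↦ true,  v1 ↦ true,  v2 ↦ true,  v3 ↦ false,  v4 ↦ false,  v5 ↦ false.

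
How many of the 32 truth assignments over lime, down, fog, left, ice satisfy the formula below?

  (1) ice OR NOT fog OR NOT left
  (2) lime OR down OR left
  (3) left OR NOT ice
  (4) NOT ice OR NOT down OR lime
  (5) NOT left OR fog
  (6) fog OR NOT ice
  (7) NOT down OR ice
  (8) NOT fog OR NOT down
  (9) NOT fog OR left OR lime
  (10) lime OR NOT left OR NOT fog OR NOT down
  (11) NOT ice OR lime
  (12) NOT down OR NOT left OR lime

3

There are 2^5 = 32 truth assignments over (lime, down, fog, left, ice).
Split on ice. With ice = true, the clauses containing ice are satisfied and NOT ice drops from the rest; 1 of the 2^4 = 16 assignments to the other variables satisfy what remains.
With ice = false, by the same count on the reduced clause set, 2 assignments work.
(One model: lime=T, down=F, fog=F, left=F, ice=F.)
Total: 1 + 2 = 3.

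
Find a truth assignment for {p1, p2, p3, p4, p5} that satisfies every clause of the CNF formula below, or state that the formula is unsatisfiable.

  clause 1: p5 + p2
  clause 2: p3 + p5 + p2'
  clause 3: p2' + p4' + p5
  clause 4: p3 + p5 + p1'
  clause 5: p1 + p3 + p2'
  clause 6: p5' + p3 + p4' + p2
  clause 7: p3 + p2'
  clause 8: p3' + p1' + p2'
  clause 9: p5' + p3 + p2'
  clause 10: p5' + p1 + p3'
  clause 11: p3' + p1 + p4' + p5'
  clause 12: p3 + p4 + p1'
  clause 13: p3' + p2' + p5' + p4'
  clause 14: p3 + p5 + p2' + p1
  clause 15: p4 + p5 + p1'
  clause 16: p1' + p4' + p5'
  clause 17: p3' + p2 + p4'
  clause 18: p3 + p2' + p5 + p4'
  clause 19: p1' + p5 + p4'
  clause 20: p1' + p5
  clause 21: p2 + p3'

Suppose p5 = 1.
Suppose p3 = 0.
(p2') alone gives p2 = 0.
(p4') alone gives p4 = 0.
(p1') alone gives p1 = 0.
Every clause now holds.

p1: 0, p2: 0, p3: 0, p4: 0, p5: 1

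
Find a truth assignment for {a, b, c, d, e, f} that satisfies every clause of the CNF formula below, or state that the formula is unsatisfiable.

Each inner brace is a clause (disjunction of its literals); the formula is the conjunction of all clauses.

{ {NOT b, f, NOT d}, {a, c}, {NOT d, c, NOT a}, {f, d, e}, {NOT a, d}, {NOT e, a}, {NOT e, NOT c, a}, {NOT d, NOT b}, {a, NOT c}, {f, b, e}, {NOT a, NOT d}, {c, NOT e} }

UNSATISFIABLE

Try a = true.
From the singleton clause (d), d = true.
But (NOT d) is also a unit clause — contradiction.
That branch fails; take a = false instead.
From the singleton clause (c), c = true.
But (NOT c) is also a unit clause — contradiction.
Neither a = true nor a = false works.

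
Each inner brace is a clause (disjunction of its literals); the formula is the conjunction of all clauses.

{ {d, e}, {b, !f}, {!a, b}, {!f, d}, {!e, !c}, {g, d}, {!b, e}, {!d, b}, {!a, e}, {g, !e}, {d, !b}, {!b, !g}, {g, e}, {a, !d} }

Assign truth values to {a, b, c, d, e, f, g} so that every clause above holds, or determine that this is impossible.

a=false, b=false, c=false, d=false, e=true, f=false, g=true

Branch on d: set d = false.
Unit clause (e) forces e = true.
Unit clause (!f) forces f = false.
Unit clause (!c) forces c = false.
Unit clause (g) forces g = true.
Unit clause (!b) forces b = false.
Unit clause (!a) forces a = false.
All clauses are satisfied.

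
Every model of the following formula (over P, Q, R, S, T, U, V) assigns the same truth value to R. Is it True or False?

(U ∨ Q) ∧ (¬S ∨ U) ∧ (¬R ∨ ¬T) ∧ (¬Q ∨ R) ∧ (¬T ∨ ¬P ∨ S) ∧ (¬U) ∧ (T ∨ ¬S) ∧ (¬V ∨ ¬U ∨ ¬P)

Suppose R = False.
From the singleton clause (¬Q), Q = False.
From the singleton clause (U), U = True.
Now (¬U) is unsatisfied and unit — conflict.
So every satisfying assignment has R = True.

True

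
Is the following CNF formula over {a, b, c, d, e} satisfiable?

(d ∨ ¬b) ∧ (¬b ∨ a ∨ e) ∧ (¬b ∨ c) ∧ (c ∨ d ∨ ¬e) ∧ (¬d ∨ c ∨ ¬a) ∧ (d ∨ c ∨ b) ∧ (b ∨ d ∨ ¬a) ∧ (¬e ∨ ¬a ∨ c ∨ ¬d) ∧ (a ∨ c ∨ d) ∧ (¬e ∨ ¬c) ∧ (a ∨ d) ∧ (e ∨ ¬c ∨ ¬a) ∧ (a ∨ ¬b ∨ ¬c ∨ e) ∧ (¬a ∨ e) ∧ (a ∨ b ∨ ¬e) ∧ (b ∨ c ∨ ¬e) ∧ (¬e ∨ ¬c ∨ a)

Try d = True.
Try b = False.
Try c = True.
(¬e) alone gives e = False.
(¬a) alone gives a = False.
Every clause now holds.
A satisfying assignment: a ↦ False, b ↦ False, c ↦ True, d ↦ True, e ↦ False.

Yes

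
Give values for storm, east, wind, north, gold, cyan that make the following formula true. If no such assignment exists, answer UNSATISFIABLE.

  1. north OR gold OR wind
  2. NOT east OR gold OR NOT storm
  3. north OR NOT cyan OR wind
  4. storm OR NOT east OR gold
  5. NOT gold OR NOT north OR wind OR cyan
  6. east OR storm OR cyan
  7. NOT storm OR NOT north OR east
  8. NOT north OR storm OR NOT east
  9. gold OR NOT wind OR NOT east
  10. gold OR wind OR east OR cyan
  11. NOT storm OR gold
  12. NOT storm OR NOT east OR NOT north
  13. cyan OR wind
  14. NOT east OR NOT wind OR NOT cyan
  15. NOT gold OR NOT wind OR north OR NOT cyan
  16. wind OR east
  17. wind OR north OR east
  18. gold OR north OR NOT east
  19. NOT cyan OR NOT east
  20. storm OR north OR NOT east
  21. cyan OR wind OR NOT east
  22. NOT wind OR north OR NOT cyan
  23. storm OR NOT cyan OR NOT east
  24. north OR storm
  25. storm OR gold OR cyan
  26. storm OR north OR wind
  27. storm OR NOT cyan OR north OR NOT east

storm ↦ true; east ↦ true; wind ↦ true; north ↦ false; gold ↦ true; cyan ↦ false

Try storm = true.
(gold) alone gives gold = true.
Try north = false.
Try cyan = false.
(wind) alone gives wind = true.
All clauses hold; east can take either value.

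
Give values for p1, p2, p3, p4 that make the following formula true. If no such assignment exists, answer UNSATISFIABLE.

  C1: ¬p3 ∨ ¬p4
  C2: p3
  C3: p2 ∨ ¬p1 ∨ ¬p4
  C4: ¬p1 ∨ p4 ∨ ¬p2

p1 ↦ False; p2 ↦ False; p3 ↦ True; p4 ↦ False

From the singleton clause (p3), p3 = True.
From the singleton clause (¬p4), p4 = False.
Branch on p1: set p1 = False.
Every clause is now satisfied; p2 is unconstrained.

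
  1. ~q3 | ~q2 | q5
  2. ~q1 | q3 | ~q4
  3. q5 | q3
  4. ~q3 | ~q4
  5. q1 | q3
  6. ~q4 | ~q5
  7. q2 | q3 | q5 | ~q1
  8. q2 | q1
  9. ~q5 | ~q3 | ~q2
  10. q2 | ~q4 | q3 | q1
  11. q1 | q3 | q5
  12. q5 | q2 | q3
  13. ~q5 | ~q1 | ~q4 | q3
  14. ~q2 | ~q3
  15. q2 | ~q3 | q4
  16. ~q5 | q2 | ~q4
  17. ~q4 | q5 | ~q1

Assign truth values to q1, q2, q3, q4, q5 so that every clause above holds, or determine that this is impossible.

q1=1,  q2=0,  q3=0,  q4=0,  q5=1

Case q5 = 1:
From the singleton clause (~q4), q4 = 0.
Case q1 = 1:
Case q3 = 0:
Every clause is now satisfied; q2 is unconstrained.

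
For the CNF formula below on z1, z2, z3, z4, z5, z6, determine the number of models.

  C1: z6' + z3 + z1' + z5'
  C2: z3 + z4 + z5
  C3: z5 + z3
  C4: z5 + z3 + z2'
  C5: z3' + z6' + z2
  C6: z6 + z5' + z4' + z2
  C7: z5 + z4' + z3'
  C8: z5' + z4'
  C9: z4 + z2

There are 2^6 = 64 truth assignments over (z1, z2, z3, z4, z5, z6).
Split on z1. With z1 = 1, the clauses containing z1 are satisfied and z1' drops from the rest; 5 of the 2^5 = 32 assignments to the other variables satisfy what remains.
With z1 = 0, by the same count on the reduced clause set, 6 assignments work.
(One model: z1=F, z2=T, z3=F, z4=F, z5=T, z6=F.)
Total: 5 + 6 = 11.

11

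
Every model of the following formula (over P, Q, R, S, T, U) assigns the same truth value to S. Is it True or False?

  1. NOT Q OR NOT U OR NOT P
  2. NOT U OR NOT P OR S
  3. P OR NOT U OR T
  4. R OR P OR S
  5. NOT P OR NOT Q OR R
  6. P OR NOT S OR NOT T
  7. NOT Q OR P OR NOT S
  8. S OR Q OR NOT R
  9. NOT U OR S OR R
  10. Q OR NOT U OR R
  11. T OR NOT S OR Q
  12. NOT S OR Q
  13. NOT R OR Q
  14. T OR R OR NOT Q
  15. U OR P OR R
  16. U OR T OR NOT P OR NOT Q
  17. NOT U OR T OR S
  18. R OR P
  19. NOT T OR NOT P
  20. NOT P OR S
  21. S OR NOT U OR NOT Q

Suppose S = true.
Unit clause (Q) forces Q = true.
Unit clause (P) forces P = true.
Unit clause (NOT U) forces U = false.
Unit clause (R) forces R = true.
Unit clause (T) forces T = true.
But (NOT T) is also a unit clause — contradiction.
So every satisfying assignment has S = False.

False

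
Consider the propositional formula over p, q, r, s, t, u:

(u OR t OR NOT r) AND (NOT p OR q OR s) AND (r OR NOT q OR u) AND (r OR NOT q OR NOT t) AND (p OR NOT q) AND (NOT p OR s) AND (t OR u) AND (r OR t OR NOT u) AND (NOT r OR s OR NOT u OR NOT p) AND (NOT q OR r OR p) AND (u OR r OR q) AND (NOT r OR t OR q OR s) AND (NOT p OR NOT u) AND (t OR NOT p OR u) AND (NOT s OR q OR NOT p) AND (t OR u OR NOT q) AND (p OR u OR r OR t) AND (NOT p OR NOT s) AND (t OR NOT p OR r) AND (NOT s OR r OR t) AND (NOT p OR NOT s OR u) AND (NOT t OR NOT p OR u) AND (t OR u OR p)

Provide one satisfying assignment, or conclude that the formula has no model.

p: false; q: false; r: true; s: false; t: true; u: false

Suppose p = false.
(NOT q) alone gives q = false.
Suppose t = true.
Suppose u = false.
(r) alone gives r = true.
All clauses hold; s can take either value.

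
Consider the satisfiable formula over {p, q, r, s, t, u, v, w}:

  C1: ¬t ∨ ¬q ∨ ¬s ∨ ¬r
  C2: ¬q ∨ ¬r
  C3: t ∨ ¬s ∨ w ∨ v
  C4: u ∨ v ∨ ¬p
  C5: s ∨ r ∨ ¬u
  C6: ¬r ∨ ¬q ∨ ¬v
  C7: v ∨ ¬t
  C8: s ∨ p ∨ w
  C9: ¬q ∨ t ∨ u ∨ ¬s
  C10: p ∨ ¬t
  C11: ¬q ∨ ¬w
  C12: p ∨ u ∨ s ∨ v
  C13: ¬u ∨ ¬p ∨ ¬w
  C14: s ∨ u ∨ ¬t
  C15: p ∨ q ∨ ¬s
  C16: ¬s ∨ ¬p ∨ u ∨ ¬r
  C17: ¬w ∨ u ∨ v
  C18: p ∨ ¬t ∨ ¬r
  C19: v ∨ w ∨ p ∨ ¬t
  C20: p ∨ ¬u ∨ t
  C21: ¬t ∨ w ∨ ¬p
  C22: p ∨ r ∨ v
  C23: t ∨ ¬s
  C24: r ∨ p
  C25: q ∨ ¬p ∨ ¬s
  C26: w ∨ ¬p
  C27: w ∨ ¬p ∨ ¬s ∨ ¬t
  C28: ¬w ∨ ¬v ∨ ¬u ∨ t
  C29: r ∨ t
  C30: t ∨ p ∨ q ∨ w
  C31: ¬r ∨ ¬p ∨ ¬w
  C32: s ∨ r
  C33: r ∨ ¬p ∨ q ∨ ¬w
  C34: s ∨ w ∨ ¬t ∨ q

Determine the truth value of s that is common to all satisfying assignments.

False

Suppose s = True.
The clause (t) is unit, so t = True.
The clause (v) is unit, so v = True.
The clause (p) is unit, so p = True.
The clause (w) is unit, so w = True.
The clause (¬q) is unit, so q = False.
Now (q) is unsatisfied and unit — conflict.
So every satisfying assignment has s = False.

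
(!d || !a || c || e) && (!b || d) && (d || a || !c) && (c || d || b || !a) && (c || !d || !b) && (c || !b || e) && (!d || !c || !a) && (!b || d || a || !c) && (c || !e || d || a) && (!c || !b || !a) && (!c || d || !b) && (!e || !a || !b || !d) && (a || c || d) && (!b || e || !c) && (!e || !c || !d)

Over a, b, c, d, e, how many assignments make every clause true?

There are 2^5 = 32 truth assignments over (a, b, c, d, e).
Split on b. With b = true, the clauses containing b are satisfied and !b drops from the rest; 0 of the 2^4 = 16 assignments to the other variables satisfy what remains.
With b = false, by the same count on the reduced clause set, 6 assignments work.
Total: 0 + 6 = 6.

6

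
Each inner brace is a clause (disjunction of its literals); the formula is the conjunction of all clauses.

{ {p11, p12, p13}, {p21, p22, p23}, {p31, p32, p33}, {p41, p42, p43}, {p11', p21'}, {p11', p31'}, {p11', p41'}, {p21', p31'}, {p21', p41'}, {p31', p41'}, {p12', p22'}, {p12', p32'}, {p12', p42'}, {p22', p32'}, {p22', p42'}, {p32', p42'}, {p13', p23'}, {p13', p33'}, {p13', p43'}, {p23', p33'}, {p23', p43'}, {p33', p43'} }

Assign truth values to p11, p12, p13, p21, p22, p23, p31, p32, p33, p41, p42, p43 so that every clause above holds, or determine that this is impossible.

UNSATISFIABLE

Branch on p11: set p11 = 0.
Branch on p12: set p12 = 1.
From the singleton clause (p22'), p22 = 0.
From the singleton clause (p32'), p32 = 0.
From the singleton clause (p42'), p42 = 0.
Branch on p21: set p21 = 1.
From the singleton clause (p31'), p31 = 0.
From the singleton clause (p33), p33 = 1.
From the singleton clause (p41'), p41 = 0.
From the singleton clause (p43), p43 = 1.
That conflicts with the unit clause (p43').
So p21 must be the other value — set p21 = 0.
From the singleton clause (p23), p23 = 1.
From the singleton clause (p13'), p13 = 0.
From the singleton clause (p33'), p33 = 0.
From the singleton clause (p31), p31 = 1.
From the singleton clause (p41'), p41 = 0.
From the singleton clause (p43), p43 = 1.
That conflicts with the unit clause (p43').
Either choice for p21 ends in contradiction.
So p12 must be the other value — set p12 = 0.
From the singleton clause (p13), p13 = 1.
From the singleton clause (p23'), p23 = 0.
From the singleton clause (p33'), p33 = 0.
From the singleton clause (p43'), p43 = 0.
Branch on p21: set p21 = 1.
From the singleton clause (p31'), p31 = 0.
From the singleton clause (p32), p32 = 1.
From the singleton clause (p41'), p41 = 0.
From the singleton clause (p42), p42 = 1.
That conflicts with the unit clause (p42').
So p21 must be the other value — set p21 = 0.
From the singleton clause (p22), p22 = 1.
From the singleton clause (p32'), p32 = 0.
From the singleton clause (p31), p31 = 1.
From the singleton clause (p41'), p41 = 0.
From the singleton clause (p42), p42 = 1.
That conflicts with the unit clause (p42').
Either choice for p21 ends in contradiction.
Either choice for p12 ends in contradiction.
So p11 must be the other value — set p11 = 1.
From the singleton clause (p21'), p21 = 0.
From the singleton clause (p31'), p31 = 0.
From the singleton clause (p41'), p41 = 0.
Branch on p22: set p22 = 1.
From the singleton clause (p12'), p12 = 0.
From the singleton clause (p32'), p32 = 0.
From the singleton clause (p33), p33 = 1.
From the singleton clause (p42'), p42 = 0.
From the singleton clause (p43), p43 = 1.
That conflicts with the unit clause (p43').
So p22 must be the other value — set p22 = 0.
From the singleton clause (p23), p23 = 1.
From the singleton clause (p13'), p13 = 0.
From the singleton clause (p33'), p33 = 0.
From the singleton clause (p32), p32 = 1.
From the singleton clause (p12'), p12 = 0.
From the singleton clause (p42'), p42 = 0.
From the singleton clause (p43), p43 = 1.
That conflicts with the unit clause (p43').
Either choice for p22 ends in contradiction.
Either choice for p11 ends in contradiction.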